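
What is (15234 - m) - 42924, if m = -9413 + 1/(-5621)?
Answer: -102735016/5621 ≈ -18277.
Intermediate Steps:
m = -52910474/5621 (m = -9413 - 1/5621 = -52910474/5621 ≈ -9413.0)
(15234 - m) - 42924 = (15234 - 1*(-52910474/5621)) - 42924 = (15234 + 52910474/5621) - 42924 = 138540788/5621 - 42924 = -102735016/5621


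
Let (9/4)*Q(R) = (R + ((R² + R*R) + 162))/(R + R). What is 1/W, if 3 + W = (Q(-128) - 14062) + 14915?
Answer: 96/76133 ≈ 0.0012610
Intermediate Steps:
Q(R) = 2*(162 + R + 2*R²)/(9*R) (Q(R) = 4*((R + ((R² + R*R) + 162))/(R + R))/9 = 4*((R + ((R² + R²) + 162))/((2*R)))/9 = 4*((R + (2*R² + 162))*(1/(2*R)))/9 = 4*((R + (162 + 2*R²))*(1/(2*R)))/9 = 4*((162 + R + 2*R²)*(1/(2*R)))/9 = 4*((162 + R + 2*R²)/(2*R))/9 = 2*(162 + R + 2*R²)/(9*R))
W = 76133/96 (W = -3 + (((2/9 + 36/(-128) + (4/9)*(-128)) - 14062) + 14915) = -3 + (((2/9 + 36*(-1/128) - 512/9) - 14062) + 14915) = -3 + (((2/9 - 9/32 - 512/9) - 14062) + 14915) = -3 + ((-5467/96 - 14062) + 14915) = -3 + (-1355419/96 + 14915) = -3 + 76421/96 = 76133/96 ≈ 793.05)
1/W = 1/(76133/96) = 96/76133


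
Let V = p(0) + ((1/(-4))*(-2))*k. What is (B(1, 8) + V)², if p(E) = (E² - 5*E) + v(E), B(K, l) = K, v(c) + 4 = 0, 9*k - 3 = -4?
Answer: 3025/324 ≈ 9.3364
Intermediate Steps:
k = -⅑ (k = ⅓ + (⅑)*(-4) = ⅓ - 4/9 = -⅑ ≈ -0.11111)
v(c) = -4 (v(c) = -4 + 0 = -4)
p(E) = -4 + E² - 5*E (p(E) = (E² - 5*E) - 4 = -4 + E² - 5*E)
V = -73/18 (V = (-4 + 0² - 5*0) + ((1/(-4))*(-2))*(-⅑) = (-4 + 0 + 0) + ((1*(-¼))*(-2))*(-⅑) = -4 - ¼*(-2)*(-⅑) = -4 + (½)*(-⅑) = -4 - 1/18 = -73/18 ≈ -4.0556)
(B(1, 8) + V)² = (1 - 73/18)² = (-55/18)² = 3025/324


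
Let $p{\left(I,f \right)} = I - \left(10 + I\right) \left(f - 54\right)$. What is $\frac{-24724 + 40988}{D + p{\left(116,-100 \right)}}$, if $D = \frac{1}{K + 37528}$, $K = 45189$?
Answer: $\frac{1345309288}{1614635841} \approx 0.8332$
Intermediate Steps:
$D = \frac{1}{82717}$ ($D = \frac{1}{45189 + 37528} = \frac{1}{82717} \approx 1.2089 \cdot 10^{-5}$)
$p{\left(I,f \right)} = I - \left(-54 + f\right) \left(10 + I\right)$ ($p{\left(I,f \right)} = I - \left(10 + I\right) \left(-54 + f\right) = I - \left(-54 + f\right) \left(10 + I\right)$)
$\frac{-24724 + 40988}{D + p{\left(116,-100 \right)}} = \frac{-24724 + 40988}{\frac{1}{82717} + \left(540 - -1000 + 55 \cdot 116 - 116 \left(-100\right)\right)} = \frac{16264}{\frac{1}{82717} + \left(540 + 1000 + 6380 + 11600\right)} = \frac{16264}{\frac{1}{82717} + 19520} = \frac{16264}{\frac{1614635841}{82717}} = 16264 \cdot \frac{82717}{1614635841} = \frac{1345309288}{1614635841}$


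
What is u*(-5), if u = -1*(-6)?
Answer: -30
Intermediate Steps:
u = 6
u*(-5) = 6*(-5) = -30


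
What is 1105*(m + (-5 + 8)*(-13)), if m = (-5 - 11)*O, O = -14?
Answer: 204425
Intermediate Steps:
m = 224 (m = (-5 - 11)*(-14) = -16*(-14) = 224)
1105*(m + (-5 + 8)*(-13)) = 1105*(224 + (-5 + 8)*(-13)) = 1105*(224 + 3*(-13)) = 1105*(224 - 39) = 1105*185 = 204425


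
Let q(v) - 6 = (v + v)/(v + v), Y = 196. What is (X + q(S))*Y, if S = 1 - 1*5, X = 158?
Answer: 32340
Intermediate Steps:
S = -4 (S = 1 - 5 = -4)
q(v) = 7 (q(v) = 6 + (v + v)/(v + v) = 6 + (2*v)/((2*v)) = 6 + (2*v)*(1/(2*v)) = 6 + 1 = 7)
(X + q(S))*Y = (158 + 7)*196 = 165*196 = 32340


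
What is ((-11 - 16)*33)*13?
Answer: -11583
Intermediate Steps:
((-11 - 16)*33)*13 = -27*33*13 = -891*13 = -11583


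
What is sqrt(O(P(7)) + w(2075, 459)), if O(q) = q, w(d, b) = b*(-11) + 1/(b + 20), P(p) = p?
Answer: I*sqrt(1156841043)/479 ≈ 71.007*I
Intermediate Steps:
w(d, b) = 1/(20 + b) - 11*b (w(d, b) = -11*b + 1/(20 + b) = 1/(20 + b) - 11*b)
sqrt(O(P(7)) + w(2075, 459)) = sqrt(7 + (1 - 220*459 - 11*459**2)/(20 + 459)) = sqrt(7 + (1 - 100980 - 11*210681)/479) = sqrt(7 + (1 - 100980 - 2317491)/479) = sqrt(7 + (1/479)*(-2418470)) = sqrt(7 - 2418470/479) = sqrt(-2415117/479) = I*sqrt(1156841043)/479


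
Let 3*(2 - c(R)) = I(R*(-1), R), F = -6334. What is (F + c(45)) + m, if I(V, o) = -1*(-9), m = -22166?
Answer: -28501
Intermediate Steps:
I(V, o) = 9
c(R) = -1 (c(R) = 2 - ⅓*9 = 2 - 3 = -1)
(F + c(45)) + m = (-6334 - 1) - 22166 = -6335 - 22166 = -28501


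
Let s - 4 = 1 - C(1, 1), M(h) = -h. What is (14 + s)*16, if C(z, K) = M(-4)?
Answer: 240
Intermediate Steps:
C(z, K) = 4 (C(z, K) = -1*(-4) = 4)
s = 1 (s = 4 + (1 - 1*4) = 4 + (1 - 4) = 4 - 3 = 1)
(14 + s)*16 = (14 + 1)*16 = 15*16 = 240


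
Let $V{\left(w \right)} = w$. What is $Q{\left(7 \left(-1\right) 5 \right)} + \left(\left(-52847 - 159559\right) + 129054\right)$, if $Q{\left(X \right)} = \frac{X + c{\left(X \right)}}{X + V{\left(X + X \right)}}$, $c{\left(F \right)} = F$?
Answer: $- \frac{250054}{3} \approx -83351.0$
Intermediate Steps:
$Q{\left(X \right)} = \frac{2}{3}$ ($Q{\left(X \right)} = \frac{X + X}{X + \left(X + X\right)} = \frac{2 X}{X + 2 X} = \frac{2 X}{3 X} = 2 X \frac{1}{3 X} = \frac{2}{3}$)
$Q{\left(7 \left(-1\right) 5 \right)} + \left(\left(-52847 - 159559\right) + 129054\right) = \frac{2}{3} + \left(\left(-52847 - 159559\right) + 129054\right) = \frac{2}{3} + \left(-212406 + 129054\right) = \frac{2}{3} - 83352 = - \frac{250054}{3}$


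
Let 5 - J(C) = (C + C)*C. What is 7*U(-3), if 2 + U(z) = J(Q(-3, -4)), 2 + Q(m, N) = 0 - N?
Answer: -35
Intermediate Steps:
Q(m, N) = -2 - N (Q(m, N) = -2 + (0 - N) = -2 - N)
J(C) = 5 - 2*C² (J(C) = 5 - (C + C)*C = 5 - 2*C*C = 5 - 2*C²)
U(z) = -5 (U(z) = -2 + (5 - 2*(-2 - 1*(-4))²) = -2 + (5 - 2*(-2 + 4)²) = -2 + (5 - 2*2²) = -2 + (5 - 2*4) = -2 + (5 - 8) = -2 - 3 = -5)
7*U(-3) = 7*(-5) = -35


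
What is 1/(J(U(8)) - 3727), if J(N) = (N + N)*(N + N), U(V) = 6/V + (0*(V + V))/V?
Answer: -4/14899 ≈ -0.00026847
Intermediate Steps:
U(V) = 6/V (U(V) = 6/V + (0*(2*V))/V = 6/V + 0/V = 6/V + 0 = 6/V)
J(N) = 4*N² (J(N) = (2*N)*(2*N) = 4*N²)
1/(J(U(8)) - 3727) = 1/(4*(6/8)² - 3727) = 1/(4*(6*(⅛))² - 3727) = 1/(4*(¾)² - 3727) = 1/(4*(9/16) - 3727) = 1/(9/4 - 3727) = 1/(-14899/4) = -4/14899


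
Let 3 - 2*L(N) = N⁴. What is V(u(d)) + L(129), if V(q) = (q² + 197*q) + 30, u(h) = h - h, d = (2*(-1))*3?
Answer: -138461409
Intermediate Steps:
d = -6 (d = -2*3 = -6)
u(h) = 0
L(N) = 3/2 - N⁴/2
V(q) = 30 + q² + 197*q
V(u(d)) + L(129) = (30 + 0² + 197*0) + (3/2 - ½*129⁴) = (30 + 0 + 0) + (3/2 - ½*276922881) = 30 + (3/2 - 276922881/2) = 30 - 138461439 = -138461409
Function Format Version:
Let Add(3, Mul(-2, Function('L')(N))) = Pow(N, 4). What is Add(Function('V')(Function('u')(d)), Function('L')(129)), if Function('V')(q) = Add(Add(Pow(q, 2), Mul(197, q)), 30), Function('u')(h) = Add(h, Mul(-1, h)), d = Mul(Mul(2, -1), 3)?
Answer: -138461409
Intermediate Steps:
d = -6 (d = Mul(-2, 3) = -6)
Function('u')(h) = 0
Function('L')(N) = Add(Rational(3, 2), Mul(Rational(-1, 2), Pow(N, 4)))
Function('V')(q) = Add(30, Pow(q, 2), Mul(197, q))
Add(Function('V')(Function('u')(d)), Function('L')(129)) = Add(Add(30, Pow(0, 2), Mul(197, 0)), Add(Rational(3, 2), Mul(Rational(-1, 2), Pow(129, 4)))) = Add(Add(30, 0, 0), Add(Rational(3, 2), Mul(Rational(-1, 2), 276922881))) = Add(30, Add(Rational(3, 2), Rational(-276922881, 2))) = Add(30, -138461439) = -138461409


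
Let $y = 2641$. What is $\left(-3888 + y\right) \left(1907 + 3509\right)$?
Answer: $-6753752$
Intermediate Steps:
$\left(-3888 + y\right) \left(1907 + 3509\right) = \left(-3888 + 2641\right) \left(1907 + 3509\right) = \left(-1247\right) 5416 = -6753752$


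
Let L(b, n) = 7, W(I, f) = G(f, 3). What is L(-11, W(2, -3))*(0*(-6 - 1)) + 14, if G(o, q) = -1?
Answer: 14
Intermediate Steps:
W(I, f) = -1
L(-11, W(2, -3))*(0*(-6 - 1)) + 14 = 7*(0*(-6 - 1)) + 14 = 7*(0*(-7)) + 14 = 7*0 + 14 = 0 + 14 = 14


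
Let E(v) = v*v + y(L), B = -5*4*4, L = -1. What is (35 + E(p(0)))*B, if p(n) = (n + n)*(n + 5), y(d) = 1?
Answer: -2880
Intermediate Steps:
B = -80 (B = -20*4 = -80)
p(n) = 2*n*(5 + n) (p(n) = (2*n)*(5 + n) = 2*n*(5 + n))
E(v) = 1 + v² (E(v) = v*v + 1 = v² + 1 = 1 + v²)
(35 + E(p(0)))*B = (35 + (1 + (2*0*(5 + 0))²))*(-80) = (35 + (1 + (2*0*5)²))*(-80) = (35 + (1 + 0²))*(-80) = (35 + (1 + 0))*(-80) = (35 + 1)*(-80) = 36*(-80) = -2880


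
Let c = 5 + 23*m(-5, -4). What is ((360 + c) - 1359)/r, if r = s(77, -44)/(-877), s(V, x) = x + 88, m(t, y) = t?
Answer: 972593/44 ≈ 22104.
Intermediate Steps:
c = -110 (c = 5 + 23*(-5) = 5 - 115 = -110)
s(V, x) = 88 + x
r = -44/877 (r = (88 - 44)/(-877) = 44*(-1/877) = -44/877 ≈ -0.050171)
((360 + c) - 1359)/r = ((360 - 110) - 1359)/(-44/877) = (250 - 1359)*(-877/44) = -1109*(-877/44) = 972593/44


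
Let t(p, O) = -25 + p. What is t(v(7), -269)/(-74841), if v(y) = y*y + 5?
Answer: -29/74841 ≈ -0.00038749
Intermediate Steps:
v(y) = 5 + y**2 (v(y) = y**2 + 5 = 5 + y**2)
t(v(7), -269)/(-74841) = (-25 + (5 + 7**2))/(-74841) = (-25 + (5 + 49))*(-1/74841) = (-25 + 54)*(-1/74841) = 29*(-1/74841) = -29/74841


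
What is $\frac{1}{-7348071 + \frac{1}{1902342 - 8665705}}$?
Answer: $- \frac{6763363}{49697671522774} \approx -1.3609 \cdot 10^{-7}$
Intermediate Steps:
$\frac{1}{-7348071 + \frac{1}{1902342 - 8665705}} = \frac{1}{-7348071 + \frac{1}{-6763363}} = \frac{1}{-7348071 - \frac{1}{6763363}} = \frac{1}{- \frac{49697671522774}{6763363}} = - \frac{6763363}{49697671522774}$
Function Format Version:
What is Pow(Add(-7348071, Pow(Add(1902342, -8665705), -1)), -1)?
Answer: Rational(-6763363, 49697671522774) ≈ -1.3609e-7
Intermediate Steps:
Pow(Add(-7348071, Pow(Add(1902342, -8665705), -1)), -1) = Pow(Add(-7348071, Pow(-6763363, -1)), -1) = Pow(Add(-7348071, Rational(-1, 6763363)), -1) = Pow(Rational(-49697671522774, 6763363), -1) = Rational(-6763363, 49697671522774)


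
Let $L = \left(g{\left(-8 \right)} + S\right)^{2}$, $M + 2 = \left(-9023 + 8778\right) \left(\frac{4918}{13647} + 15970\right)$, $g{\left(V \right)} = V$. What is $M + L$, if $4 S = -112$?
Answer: $- \frac{53379480242}{13647} \approx -3.9114 \cdot 10^{6}$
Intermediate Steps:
$S = -28$ ($S = \frac{1}{4} \left(-112\right) = -28$)
$M = - \frac{53397166754}{13647}$ ($M = -2 + \left(-9023 + 8778\right) \left(\frac{4918}{13647} + 15970\right) = -2 - 245 \left(4918 \cdot \frac{1}{13647} + 15970\right) = -2 - 245 \left(\frac{4918}{13647} + 15970\right) = -2 - \frac{53397139460}{13647} = - \frac{53397166754}{13647} \approx -3.9127 \cdot 10^{6}$)
$L = 1296$ ($L = \left(-8 - 28\right)^{2} = \left(-36\right)^{2} = 1296$)
$M + L = - \frac{53397166754}{13647} + 1296 = - \frac{53379480242}{13647}$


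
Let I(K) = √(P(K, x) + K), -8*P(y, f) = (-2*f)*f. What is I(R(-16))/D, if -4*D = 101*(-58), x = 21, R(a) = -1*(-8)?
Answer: √473/2929 ≈ 0.0074252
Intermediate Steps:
R(a) = 8
P(y, f) = f²/4 (P(y, f) = -(-2*f)*f/8 = -(-1)*f²/4 = f²/4)
D = 2929/2 (D = -101*(-58)/4 = -¼*(-5858) = 2929/2 ≈ 1464.5)
I(K) = √(441/4 + K) (I(K) = √((¼)*21² + K) = √((¼)*441 + K) = √(441/4 + K))
I(R(-16))/D = (√(441 + 4*8)/2)/(2929/2) = (√(441 + 32)/2)*(2/2929) = (√473/2)*(2/2929) = √473/2929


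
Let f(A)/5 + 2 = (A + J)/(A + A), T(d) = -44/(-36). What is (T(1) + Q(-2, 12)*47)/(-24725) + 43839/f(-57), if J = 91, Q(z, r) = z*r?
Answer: -111208789144/29150775 ≈ -3815.0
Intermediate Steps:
Q(z, r) = r*z
T(d) = 11/9 (T(d) = -44*(-1/36) = 11/9)
f(A) = -10 + 5*(91 + A)/(2*A) (f(A) = -10 + 5*((A + 91)/(A + A)) = -10 + 5*((91 + A)/((2*A))) = -10 + 5*((91 + A)*(1/(2*A))) = -10 + 5*((91 + A)/(2*A)) = -10 + 5*(91 + A)/(2*A))
(T(1) + Q(-2, 12)*47)/(-24725) + 43839/f(-57) = (11/9 + (12*(-2))*47)/(-24725) + 43839/(((5/2)*(91 - 3*(-57))/(-57))) = (11/9 - 24*47)*(-1/24725) + 43839/(((5/2)*(-1/57)*(91 + 171))) = (11/9 - 1128)*(-1/24725) + 43839/(((5/2)*(-1/57)*262)) = -10141/9*(-1/24725) + 43839/(-655/57) = 10141/222525 + 43839*(-57/655) = 10141/222525 - 2498823/655 = -111208789144/29150775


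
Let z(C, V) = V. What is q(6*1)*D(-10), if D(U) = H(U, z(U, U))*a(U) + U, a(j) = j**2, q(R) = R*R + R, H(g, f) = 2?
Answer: 7980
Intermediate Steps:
q(R) = R + R**2 (q(R) = R**2 + R = R + R**2)
D(U) = U + 2*U**2 (D(U) = 2*U**2 + U = U + 2*U**2)
q(6*1)*D(-10) = ((6*1)*(1 + 6*1))*(-10*(1 + 2*(-10))) = (6*(1 + 6))*(-10*(1 - 20)) = (6*7)*(-10*(-19)) = 42*190 = 7980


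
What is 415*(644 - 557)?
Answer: 36105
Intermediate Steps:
415*(644 - 557) = 415*87 = 36105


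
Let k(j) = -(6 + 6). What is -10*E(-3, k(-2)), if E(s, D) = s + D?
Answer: 150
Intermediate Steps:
k(j) = -12 (k(j) = -1*12 = -12)
E(s, D) = D + s
-10*E(-3, k(-2)) = -10*(-12 - 3) = -10*(-15) = 150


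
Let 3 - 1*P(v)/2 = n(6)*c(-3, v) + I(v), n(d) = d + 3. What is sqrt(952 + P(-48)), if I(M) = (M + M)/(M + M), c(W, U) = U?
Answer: 2*sqrt(455) ≈ 42.661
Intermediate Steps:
n(d) = 3 + d
I(M) = 1 (I(M) = (2*M)/((2*M)) = (2*M)*(1/(2*M)) = 1)
P(v) = 4 - 18*v (P(v) = 6 - 2*((3 + 6)*v + 1) = 6 - 2*(9*v + 1) = 6 - 2*(1 + 9*v) = 6 + (-2 - 18*v) = 4 - 18*v)
sqrt(952 + P(-48)) = sqrt(952 + (4 - 18*(-48))) = sqrt(952 + (4 + 864)) = sqrt(952 + 868) = sqrt(1820) = 2*sqrt(455)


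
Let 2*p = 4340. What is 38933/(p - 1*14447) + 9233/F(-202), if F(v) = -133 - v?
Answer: 110667164/847113 ≈ 130.64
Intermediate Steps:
p = 2170 (p = (½)*4340 = 2170)
38933/(p - 1*14447) + 9233/F(-202) = 38933/(2170 - 1*14447) + 9233/(-133 - 1*(-202)) = 38933/(2170 - 14447) + 9233/(-133 + 202) = 38933/(-12277) + 9233/69 = 38933*(-1/12277) + 9233*(1/69) = -38933/12277 + 9233/69 = 110667164/847113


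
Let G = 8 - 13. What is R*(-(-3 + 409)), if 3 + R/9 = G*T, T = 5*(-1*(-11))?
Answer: 1015812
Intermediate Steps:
G = -5
T = 55 (T = 5*11 = 55)
R = -2502 (R = -27 + 9*(-5*55) = -27 + 9*(-275) = -27 - 2475 = -2502)
R*(-(-3 + 409)) = -(-2502)*(-3 + 409) = -(-2502)*406 = -2502*(-406) = 1015812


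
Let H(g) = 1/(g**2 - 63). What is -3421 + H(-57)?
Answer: -10899305/3186 ≈ -3421.0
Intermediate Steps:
H(g) = 1/(-63 + g**2)
-3421 + H(-57) = -3421 + 1/(-63 + (-57)**2) = -3421 + 1/(-63 + 3249) = -3421 + 1/3186 = -10899305/3186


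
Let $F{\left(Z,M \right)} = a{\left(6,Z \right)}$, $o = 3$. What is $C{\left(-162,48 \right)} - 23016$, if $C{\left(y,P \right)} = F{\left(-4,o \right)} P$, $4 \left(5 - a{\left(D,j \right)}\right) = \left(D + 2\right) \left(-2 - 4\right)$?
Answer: $-22200$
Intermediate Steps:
$a{\left(D,j \right)} = 8 + \frac{3 D}{2}$ ($a{\left(D,j \right)} = 5 - \frac{\left(D + 2\right) \left(-2 - 4\right)}{4} = 5 - \frac{\left(2 + D\right) \left(-6\right)}{4} = 5 - \frac{-12 - 6 D}{4} = 5 + \left(3 + \frac{3 D}{2}\right) = 8 + \frac{3 D}{2}$)
$F{\left(Z,M \right)} = 17$ ($F{\left(Z,M \right)} = 8 + \frac{3}{2} \cdot 6 = 8 + 9 = 17$)
$C{\left(y,P \right)} = 17 P$
$C{\left(-162,48 \right)} - 23016 = 17 \cdot 48 - 23016 = 816 - 23016 = -22200$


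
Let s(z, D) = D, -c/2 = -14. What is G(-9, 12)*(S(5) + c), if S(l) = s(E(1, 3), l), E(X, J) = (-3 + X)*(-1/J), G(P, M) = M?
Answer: 396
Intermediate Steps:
E(X, J) = -(-3 + X)/J
c = 28 (c = -2*(-14) = 28)
S(l) = l
G(-9, 12)*(S(5) + c) = 12*(5 + 28) = 12*33 = 396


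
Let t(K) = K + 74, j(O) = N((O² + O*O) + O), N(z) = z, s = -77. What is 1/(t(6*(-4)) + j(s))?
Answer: 1/11831 ≈ 8.4524e-5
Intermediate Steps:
j(O) = O + 2*O² (j(O) = (O² + O*O) + O = (O² + O²) + O = 2*O² + O = O + 2*O²)
t(K) = 74 + K
1/(t(6*(-4)) + j(s)) = 1/((74 + 6*(-4)) - 77*(1 + 2*(-77))) = 1/((74 - 24) - 77*(1 - 154)) = 1/(50 - 77*(-153)) = 1/(50 + 11781) = 1/11831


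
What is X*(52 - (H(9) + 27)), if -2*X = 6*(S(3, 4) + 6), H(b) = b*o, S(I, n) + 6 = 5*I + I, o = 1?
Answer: -864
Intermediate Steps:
S(I, n) = -6 + 6*I (S(I, n) = -6 + (5*I + I) = -6 + 6*I)
H(b) = b (H(b) = b*1 = b)
X = -54 (X = -3*((-6 + 6*3) + 6) = -3*((-6 + 18) + 6) = -3*(12 + 6) = -3*18 = -½*108 = -54)
X*(52 - (H(9) + 27)) = -54*(52 - (9 + 27)) = -54*(52 - 1*36) = -54*(52 - 36) = -54*16 = -864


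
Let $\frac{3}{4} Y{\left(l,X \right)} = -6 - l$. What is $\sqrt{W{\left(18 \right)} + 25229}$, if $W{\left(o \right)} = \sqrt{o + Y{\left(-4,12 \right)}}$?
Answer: $\frac{\sqrt{227061 + 3 \sqrt{138}}}{3} \approx 158.85$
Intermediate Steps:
$Y{\left(l,X \right)} = -8 - \frac{4 l}{3}$ ($Y{\left(l,X \right)} = \frac{4 \left(-6 - l\right)}{3} = -8 - \frac{4 l}{3}$)
$W{\left(o \right)} = \sqrt{- \frac{8}{3} + o}$ ($W{\left(o \right)} = \sqrt{o - \frac{8}{3}} = \sqrt{- \frac{8}{3} + o}$)
$\sqrt{W{\left(18 \right)} + 25229} = \sqrt{\frac{\sqrt{-24 + 9 \cdot 18}}{3} + 25229} = \sqrt{\frac{\sqrt{-24 + 162}}{3} + 25229} = \sqrt{\frac{\sqrt{138}}{3} + 25229} = \sqrt{25229 + \frac{\sqrt{138}}{3}}$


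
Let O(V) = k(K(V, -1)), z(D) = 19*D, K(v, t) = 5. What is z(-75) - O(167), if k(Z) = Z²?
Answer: -1450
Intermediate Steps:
O(V) = 25 (O(V) = 5² = 25)
z(-75) - O(167) = 19*(-75) - 1*25 = -1425 - 25 = -1450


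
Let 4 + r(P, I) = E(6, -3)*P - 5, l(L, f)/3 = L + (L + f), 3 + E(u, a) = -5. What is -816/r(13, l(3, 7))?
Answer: 816/113 ≈ 7.2212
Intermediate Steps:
E(u, a) = -8 (E(u, a) = -3 - 5 = -8)
l(L, f) = 3*f + 6*L (l(L, f) = 3*(L + (L + f)) = 3*(f + 2*L) = 3*f + 6*L)
r(P, I) = -9 - 8*P (r(P, I) = -4 + (-8*P - 5) = -4 + (-5 - 8*P) = -9 - 8*P)
-816/r(13, l(3, 7)) = -816/(-9 - 8*13) = -816/(-9 - 104) = -816/(-113) = -816*(-1/113) = 816/113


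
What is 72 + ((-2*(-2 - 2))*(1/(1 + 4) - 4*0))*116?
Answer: 1288/5 ≈ 257.60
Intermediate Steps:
72 + ((-2*(-2 - 2))*(1/(1 + 4) - 4*0))*116 = 72 + ((-2*(-4))*(1/5 + 0))*116 = 72 + (8*(⅕ + 0))*116 = 72 + (8*(⅕))*116 = 72 + (8/5)*116 = 72 + 928/5 = 1288/5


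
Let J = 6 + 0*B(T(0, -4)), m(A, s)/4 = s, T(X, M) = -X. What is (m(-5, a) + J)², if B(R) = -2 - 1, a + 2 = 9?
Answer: 1156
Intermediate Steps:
a = 7 (a = -2 + 9 = 7)
m(A, s) = 4*s
B(R) = -3
J = 6 (J = 6 + 0*(-3) = 6 + 0 = 6)
(m(-5, a) + J)² = (4*7 + 6)² = (28 + 6)² = 34² = 1156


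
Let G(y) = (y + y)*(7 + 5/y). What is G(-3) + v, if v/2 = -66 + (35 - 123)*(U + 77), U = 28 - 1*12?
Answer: -16532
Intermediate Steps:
U = 16 (U = 28 - 12 = 16)
G(y) = 2*y*(7 + 5/y) (G(y) = (2*y)*(7 + 5/y) = 2*y*(7 + 5/y))
v = -16500 (v = 2*(-66 + (35 - 123)*(16 + 77)) = 2*(-66 - 88*93) = 2*(-66 - 8184) = 2*(-8250) = -16500)
G(-3) + v = (10 + 14*(-3)) - 16500 = (10 - 42) - 16500 = -32 - 16500 = -16532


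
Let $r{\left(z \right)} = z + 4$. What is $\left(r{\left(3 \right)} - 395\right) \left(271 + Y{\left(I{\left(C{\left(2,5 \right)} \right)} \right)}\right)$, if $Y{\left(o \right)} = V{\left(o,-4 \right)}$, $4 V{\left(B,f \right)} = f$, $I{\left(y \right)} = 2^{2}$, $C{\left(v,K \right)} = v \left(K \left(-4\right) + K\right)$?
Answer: $-104760$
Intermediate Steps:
$C{\left(v,K \right)} = - 3 K v$ ($C{\left(v,K \right)} = v \left(- 4 K + K\right) = v \left(- 3 K\right) = - 3 K v$)
$I{\left(y \right)} = 4$
$r{\left(z \right)} = 4 + z$
$V{\left(B,f \right)} = \frac{f}{4}$
$Y{\left(o \right)} = -1$ ($Y{\left(o \right)} = \frac{1}{4} \left(-4\right) = -1$)
$\left(r{\left(3 \right)} - 395\right) \left(271 + Y{\left(I{\left(C{\left(2,5 \right)} \right)} \right)}\right) = \left(\left(4 + 3\right) - 395\right) \left(271 - 1\right) = \left(7 - 395\right) 270 = \left(-388\right) 270 = -104760$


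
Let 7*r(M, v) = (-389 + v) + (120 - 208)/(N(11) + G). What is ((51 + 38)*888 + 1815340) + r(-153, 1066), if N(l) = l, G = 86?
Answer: 1286344169/679 ≈ 1.8945e+6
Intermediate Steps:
r(M, v) = -5403/97 + v/7 (r(M, v) = ((-389 + v) + (120 - 208)/(11 + 86))/7 = ((-389 + v) - 88/97)/7 = (-37821/97 + v)/7 = -5403/97 + v/7)
((51 + 38)*888 + 1815340) + r(-153, 1066) = ((51 + 38)*888 + 1815340) + (-5403/97 + (⅐)*1066) = (89*888 + 1815340) + (-5403/97 + 1066/7) = (79032 + 1815340) + 65581/679 = 1894372 + 65581/679 = 1286344169/679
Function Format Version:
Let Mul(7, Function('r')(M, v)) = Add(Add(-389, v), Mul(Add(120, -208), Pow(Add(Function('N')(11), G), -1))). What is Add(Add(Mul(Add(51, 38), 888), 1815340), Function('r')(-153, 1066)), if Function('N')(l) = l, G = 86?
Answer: Rational(1286344169, 679) ≈ 1.8945e+6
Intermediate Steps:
Function('r')(M, v) = Add(Rational(-5403, 97), Mul(Rational(1, 7), v)) (Function('r')(M, v) = Mul(Rational(1, 7), Add(Add(-389, v), Mul(Add(120, -208), Pow(Add(11, 86), -1)))) = Mul(Rational(1, 7), Add(Add(-389, v), Mul(-88, Pow(97, -1)))) = Mul(Rational(1, 7), Add(Add(-389, v), Mul(-88, Rational(1, 97)))) = Mul(Rational(1, 7), Add(Add(-389, v), Rational(-88, 97))) = Mul(Rational(1, 7), Add(Rational(-37821, 97), v)) = Add(Rational(-5403, 97), Mul(Rational(1, 7), v)))
Add(Add(Mul(Add(51, 38), 888), 1815340), Function('r')(-153, 1066)) = Add(Add(Mul(Add(51, 38), 888), 1815340), Add(Rational(-5403, 97), Mul(Rational(1, 7), 1066))) = Add(Add(Mul(89, 888), 1815340), Add(Rational(-5403, 97), Rational(1066, 7))) = Add(Add(79032, 1815340), Rational(65581, 679)) = Add(1894372, Rational(65581, 679)) = Rational(1286344169, 679)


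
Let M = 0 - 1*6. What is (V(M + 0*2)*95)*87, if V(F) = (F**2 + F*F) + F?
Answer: 545490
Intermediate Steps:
M = -6 (M = 0 - 6 = -6)
V(F) = F + 2*F**2 (V(F) = (F**2 + F**2) + F = 2*F**2 + F = F + 2*F**2)
(V(M + 0*2)*95)*87 = (((-6 + 0*2)*(1 + 2*(-6 + 0*2)))*95)*87 = (((-6 + 0)*(1 + 2*(-6 + 0)))*95)*87 = (-6*(1 + 2*(-6))*95)*87 = (-6*(1 - 12)*95)*87 = (-6*(-11)*95)*87 = (66*95)*87 = 6270*87 = 545490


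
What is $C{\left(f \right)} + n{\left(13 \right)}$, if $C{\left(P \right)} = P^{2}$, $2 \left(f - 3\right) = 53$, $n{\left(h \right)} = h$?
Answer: $\frac{3533}{4} \approx 883.25$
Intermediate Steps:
$f = \frac{59}{2}$ ($f = 3 + \frac{1}{2} \cdot 53 = 3 + \frac{53}{2} = \frac{59}{2} \approx 29.5$)
$C{\left(f \right)} + n{\left(13 \right)} = \left(\frac{59}{2}\right)^{2} + 13 = \frac{3481}{4} + 13 = \frac{3533}{4}$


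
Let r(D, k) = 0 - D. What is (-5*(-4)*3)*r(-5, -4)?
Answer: 300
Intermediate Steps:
r(D, k) = -D
(-5*(-4)*3)*r(-5, -4) = (-5*(-4)*3)*(-1*(-5)) = (20*3)*5 = 60*5 = 300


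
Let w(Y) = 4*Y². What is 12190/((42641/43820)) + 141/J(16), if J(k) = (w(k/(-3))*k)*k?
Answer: 140028413586629/11178082304 ≈ 12527.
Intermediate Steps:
J(k) = 4*k⁴/9 (J(k) = ((4*(k/(-3))²)*k)*k = ((4*(k*(-⅓))²)*k)*k = ((4*(-k/3)²)*k)*k = ((4*(k²/9))*k)*k = ((4*k²/9)*k)*k = (4*k³/9)*k = 4*k⁴/9)
12190/((42641/43820)) + 141/J(16) = 12190/((42641/43820)) + 141/(((4/9)*16⁴)) = 12190/((42641*(1/43820))) + 141/(((4/9)*65536)) = 12190/(42641/43820) + 141/(262144/9) = 12190*(43820/42641) + 141*(9/262144) = 534165800/42641 + 1269/262144 = 140028413586629/11178082304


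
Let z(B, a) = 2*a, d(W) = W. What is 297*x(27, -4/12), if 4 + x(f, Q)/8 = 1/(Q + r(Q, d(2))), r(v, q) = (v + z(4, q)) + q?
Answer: -18117/2 ≈ -9058.5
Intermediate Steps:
r(v, q) = v + 3*q (r(v, q) = (v + 2*q) + q = v + 3*q)
x(f, Q) = -32 + 8/(6 + 2*Q) (x(f, Q) = -32 + 8/(Q + (Q + 3*2)) = -32 + 8/(Q + (Q + 6)) = -32 + 8/(Q + (6 + Q)) = -32 + 8/(6 + 2*Q))
297*x(27, -4/12) = 297*(4*(-23 - (-32)/12)/(3 - 4/12)) = 297*(4*(-23 - (-32)/12)/(3 - 4*1/12)) = 297*(4*(-23 - 8*(-1/3))/(3 - 1/3)) = 297*(4*(-23 + 8/3)/(8/3)) = 297*(4*(3/8)*(-61/3)) = 297*(-61/2) = -18117/2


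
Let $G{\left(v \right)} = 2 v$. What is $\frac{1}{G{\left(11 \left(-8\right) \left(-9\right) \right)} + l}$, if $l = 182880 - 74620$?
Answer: $\frac{1}{109844} \approx 9.1038 \cdot 10^{-6}$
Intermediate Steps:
$l = 108260$ ($l = 182880 - 74620 = 108260$)
$\frac{1}{G{\left(11 \left(-8\right) \left(-9\right) \right)} + l} = \frac{1}{2 \cdot 11 \left(-8\right) \left(-9\right) + 108260} = \frac{1}{2 \left(\left(-88\right) \left(-9\right)\right) + 108260} = \frac{1}{2 \cdot 792 + 108260} = \frac{1}{1584 + 108260} = \frac{1}{109844}$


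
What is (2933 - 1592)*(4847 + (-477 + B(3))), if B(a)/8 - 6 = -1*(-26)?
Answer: 6203466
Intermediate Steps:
B(a) = 256 (B(a) = 48 + 8*(-1*(-26)) = 48 + 8*26 = 48 + 208 = 256)
(2933 - 1592)*(4847 + (-477 + B(3))) = (2933 - 1592)*(4847 + (-477 + 256)) = 1341*(4847 - 221) = 1341*4626 = 6203466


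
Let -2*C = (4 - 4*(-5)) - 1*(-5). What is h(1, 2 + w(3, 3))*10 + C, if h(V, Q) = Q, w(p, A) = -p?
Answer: -49/2 ≈ -24.500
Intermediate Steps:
C = -29/2 (C = -((4 - 4*(-5)) - 1*(-5))/2 = -((4 + 20) + 5)/2 = -(24 + 5)/2 = -1/2*29 = -29/2 ≈ -14.500)
h(1, 2 + w(3, 3))*10 + C = (2 - 1*3)*10 - 29/2 = (2 - 3)*10 - 29/2 = -1*10 - 29/2 = -10 - 29/2 = -49/2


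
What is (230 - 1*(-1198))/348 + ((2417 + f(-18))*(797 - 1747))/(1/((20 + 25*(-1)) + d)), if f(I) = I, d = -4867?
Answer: 322002416519/29 ≈ 1.1104e+10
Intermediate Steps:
(230 - 1*(-1198))/348 + ((2417 + f(-18))*(797 - 1747))/(1/((20 + 25*(-1)) + d)) = (230 - 1*(-1198))/348 + ((2417 - 18)*(797 - 1747))/(1/((20 + 25*(-1)) - 4867)) = (230 + 1198)*(1/348) + (2399*(-950))/(1/((20 - 25) - 4867)) = 1428*(1/348) - 2279050/(1/(-5 - 4867)) = 119/29 - 2279050/(1/(-4872)) = 119/29 - 2279050/(-1/4872) = 119/29 - 2279050*(-4872) = 119/29 + 11103531600 = 322002416519/29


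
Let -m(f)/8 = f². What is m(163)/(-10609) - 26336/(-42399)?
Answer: 9291390872/449810991 ≈ 20.656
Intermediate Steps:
m(f) = -8*f²
m(163)/(-10609) - 26336/(-42399) = -8*163²/(-10609) - 26336/(-42399) = -8*26569*(-1/10609) - 26336*(-1/42399) = -212552*(-1/10609) + 26336/42399 = 212552/10609 + 26336/42399 = 9291390872/449810991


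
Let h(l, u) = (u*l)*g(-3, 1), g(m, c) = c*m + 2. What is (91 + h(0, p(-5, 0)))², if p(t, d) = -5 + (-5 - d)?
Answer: 8281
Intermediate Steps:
g(m, c) = 2 + c*m
p(t, d) = -10 - d
h(l, u) = -l*u (h(l, u) = (u*l)*(2 + 1*(-3)) = (l*u)*(2 - 3) = (l*u)*(-1) = -l*u)
(91 + h(0, p(-5, 0)))² = (91 - 1*0*(-10 - 1*0))² = (91 - 1*0*(-10 + 0))² = (91 - 1*0*(-10))² = (91 + 0)² = 91² = 8281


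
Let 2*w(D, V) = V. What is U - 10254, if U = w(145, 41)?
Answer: -20467/2 ≈ -10234.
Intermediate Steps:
w(D, V) = V/2
U = 41/2 (U = (1/2)*41 = 41/2 ≈ 20.500)
U - 10254 = 41/2 - 10254 = -20467/2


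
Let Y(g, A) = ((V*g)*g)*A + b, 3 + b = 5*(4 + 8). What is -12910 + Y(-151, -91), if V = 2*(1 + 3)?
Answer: -16611981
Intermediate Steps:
b = 57 (b = -3 + 5*(4 + 8) = -3 + 5*12 = -3 + 60 = 57)
V = 8 (V = 2*4 = 8)
Y(g, A) = 57 + 8*A*g² (Y(g, A) = ((8*g)*g)*A + 57 = (8*g²)*A + 57 = 8*A*g² + 57 = 57 + 8*A*g²)
-12910 + Y(-151, -91) = -12910 + (57 + 8*(-91)*(-151)²) = -12910 + (57 + 8*(-91)*22801) = -12910 + (57 - 16599128) = -12910 - 16599071 = -16611981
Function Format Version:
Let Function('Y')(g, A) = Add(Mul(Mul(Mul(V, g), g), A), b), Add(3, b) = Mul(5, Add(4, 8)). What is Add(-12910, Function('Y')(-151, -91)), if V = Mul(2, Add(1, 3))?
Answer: -16611981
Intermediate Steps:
b = 57 (b = Add(-3, Mul(5, Add(4, 8))) = Add(-3, Mul(5, 12)) = Add(-3, 60) = 57)
V = 8 (V = Mul(2, 4) = 8)
Function('Y')(g, A) = Add(57, Mul(8, A, Pow(g, 2))) (Function('Y')(g, A) = Add(Mul(Mul(Mul(8, g), g), A), 57) = Add(Mul(Mul(8, Pow(g, 2)), A), 57) = Add(Mul(8, A, Pow(g, 2)), 57) = Add(57, Mul(8, A, Pow(g, 2))))
Add(-12910, Function('Y')(-151, -91)) = Add(-12910, Add(57, Mul(8, -91, Pow(-151, 2)))) = Add(-12910, Add(57, Mul(8, -91, 22801))) = Add(-12910, Add(57, -16599128)) = Add(-12910, -16599071) = -16611981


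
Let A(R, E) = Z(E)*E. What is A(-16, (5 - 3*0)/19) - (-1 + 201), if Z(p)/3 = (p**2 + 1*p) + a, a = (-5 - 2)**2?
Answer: -1104665/6859 ≈ -161.05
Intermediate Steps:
a = 49 (a = (-7)**2 = 49)
Z(p) = 147 + 3*p + 3*p**2 (Z(p) = 3*((p**2 + 1*p) + 49) = 3*((p**2 + p) + 49) = 3*((p + p**2) + 49) = 3*(49 + p + p**2) = 147 + 3*p + 3*p**2)
A(R, E) = E*(147 + 3*E + 3*E**2) (A(R, E) = (147 + 3*E + 3*E**2)*E = E*(147 + 3*E + 3*E**2))
A(-16, (5 - 3*0)/19) - (-1 + 201) = 3*((5 - 3*0)/19)*(49 + (5 - 3*0)/19 + ((5 - 3*0)/19)**2) - (-1 + 201) = 3*((5 + 0)*(1/19))*(49 + (5 + 0)*(1/19) + ((5 + 0)*(1/19))**2) - 1*200 = 3*(5*(1/19))*(49 + 5*(1/19) + (5*(1/19))**2) - 200 = 3*(5/19)*(49 + 5/19 + (5/19)**2) - 200 = 3*(5/19)*(49 + 5/19 + 25/361) - 200 = 3*(5/19)*(17809/361) - 200 = 267135/6859 - 200 = -1104665/6859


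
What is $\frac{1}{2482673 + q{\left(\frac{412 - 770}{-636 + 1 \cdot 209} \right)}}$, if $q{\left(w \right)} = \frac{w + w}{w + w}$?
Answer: $\frac{1}{2482674} \approx 4.0279 \cdot 10^{-7}$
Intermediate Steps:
$q{\left(w \right)} = 1$ ($q{\left(w \right)} = \frac{2 w}{2 w} = 2 w \frac{1}{2 w} = 1$)
$\frac{1}{2482673 + q{\left(\frac{412 - 770}{-636 + 1 \cdot 209} \right)}} = \frac{1}{2482673 + 1} = \frac{1}{2482674}$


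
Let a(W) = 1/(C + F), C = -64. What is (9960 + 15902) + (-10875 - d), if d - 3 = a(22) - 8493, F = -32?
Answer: 2253793/96 ≈ 23477.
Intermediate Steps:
a(W) = -1/96 (a(W) = 1/(-64 - 32) = 1/(-96) = -1/96)
d = -815041/96 (d = 3 + (-1/96 - 8493) = 3 - 815329/96 = -815041/96 ≈ -8490.0)
(9960 + 15902) + (-10875 - d) = (9960 + 15902) + (-10875 - 1*(-815041/96)) = 25862 + (-10875 + 815041/96) = 25862 - 228959/96 = 2253793/96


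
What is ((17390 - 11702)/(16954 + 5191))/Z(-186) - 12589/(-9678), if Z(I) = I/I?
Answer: 333831869/214319310 ≈ 1.5576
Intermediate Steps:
Z(I) = 1
((17390 - 11702)/(16954 + 5191))/Z(-186) - 12589/(-9678) = ((17390 - 11702)/(16954 + 5191))/1 - 12589/(-9678) = (5688/22145)*1 - 12589*(-1/9678) = (5688*(1/22145))*1 + 12589/9678 = (5688/22145)*1 + 12589/9678 = 5688/22145 + 12589/9678 = 333831869/214319310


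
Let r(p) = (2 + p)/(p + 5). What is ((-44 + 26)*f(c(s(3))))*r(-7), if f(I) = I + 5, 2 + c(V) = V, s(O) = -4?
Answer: 45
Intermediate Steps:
c(V) = -2 + V
f(I) = 5 + I
r(p) = (2 + p)/(5 + p)
((-44 + 26)*f(c(s(3))))*r(-7) = ((-44 + 26)*(5 + (-2 - 4)))*((2 - 7)/(5 - 7)) = (-18*(5 - 6))*(-5/(-2)) = (-18*(-1))*(-1/2*(-5)) = 18*(5/2) = 45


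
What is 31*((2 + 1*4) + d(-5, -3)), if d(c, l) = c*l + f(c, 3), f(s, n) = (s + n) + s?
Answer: 434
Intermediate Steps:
f(s, n) = n + 2*s (f(s, n) = (n + s) + s = n + 2*s)
d(c, l) = 3 + 2*c + c*l (d(c, l) = c*l + (3 + 2*c) = 3 + 2*c + c*l)
31*((2 + 1*4) + d(-5, -3)) = 31*((2 + 1*4) + (3 + 2*(-5) - 5*(-3))) = 31*((2 + 4) + (3 - 10 + 15)) = 31*(6 + 8) = 31*14 = 434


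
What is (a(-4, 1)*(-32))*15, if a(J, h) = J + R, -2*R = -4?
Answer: 960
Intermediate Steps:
R = 2 (R = -½*(-4) = 2)
a(J, h) = 2 + J (a(J, h) = J + 2 = 2 + J)
(a(-4, 1)*(-32))*15 = ((2 - 4)*(-32))*15 = -2*(-32)*15 = 64*15 = 960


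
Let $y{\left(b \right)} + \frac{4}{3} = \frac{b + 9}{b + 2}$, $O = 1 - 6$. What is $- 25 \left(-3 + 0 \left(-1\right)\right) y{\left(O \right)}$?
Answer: $-200$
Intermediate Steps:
$O = -5$ ($O = 1 - 6 = -5$)
$y{\left(b \right)} = - \frac{4}{3} + \frac{9 + b}{2 + b}$ ($y{\left(b \right)} = - \frac{4}{3} + \frac{b + 9}{b + 2} = - \frac{4}{3} + \frac{9 + b}{2 + b}$)
$- 25 \left(-3 + 0 \left(-1\right)\right) y{\left(O \right)} = - 25 \left(-3 + 0 \left(-1\right)\right) \frac{19 - -5}{3 \left(2 - 5\right)} = - 25 \left(-3 + 0\right) \frac{19 + 5}{3 \left(-3\right)} = \left(-25\right) \left(-3\right) \frac{1}{3} \left(- \frac{1}{3}\right) 24 = 75 \left(- \frac{8}{3}\right) = -200$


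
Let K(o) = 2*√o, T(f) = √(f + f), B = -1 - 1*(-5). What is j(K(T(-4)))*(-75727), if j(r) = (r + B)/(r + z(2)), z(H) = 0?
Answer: -75727 + 75727*2^(¼)*I^(3/2) ≈ -1.3941e+5 + 63679.0*I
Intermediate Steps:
B = 4 (B = -1 + 5 = 4)
T(f) = √2*√f (T(f) = √(2*f) = √2*√f)
j(r) = (4 + r)/r (j(r) = (r + 4)/(r + 0) = (4 + r)/r)
j(K(T(-4)))*(-75727) = ((4 + 2*√(√2*√(-4)))/((2*√(√2*√(-4)))))*(-75727) = ((4 + 2*√(√2*(2*I)))/((2*√(√2*(2*I)))))*(-75727) = ((4 + 2*√(2*I*√2))/((2*√(2*I*√2))))*(-75727) = ((4 + 2*(2^(¾)*√I))/((2*(2^(¾)*√I))))*(-75727) = ((4 + 2*2^(¾)*√I)/((2*2^(¾)*√I)))*(-75727) = ((-2^(¼)*I^(3/2)/4)*(4 + 2*2^(¾)*√I))*(-75727) = -2^(¼)*I^(3/2)*(4 + 2*2^(¾)*√I)/4*(-75727) = 75727*2^(¼)*I^(3/2)*(4 + 2*2^(¾)*√I)/4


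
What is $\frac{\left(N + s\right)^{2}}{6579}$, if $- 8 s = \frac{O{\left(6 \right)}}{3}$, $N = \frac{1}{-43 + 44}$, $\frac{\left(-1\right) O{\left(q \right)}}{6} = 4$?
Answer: $\frac{4}{6579} \approx 0.000608$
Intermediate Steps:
$O{\left(q \right)} = -24$ ($O{\left(q \right)} = \left(-6\right) 4 = -24$)
$N = 1$ ($N = 1^{-1} = 1$)
$s = 1$ ($s = - \frac{\left(-24\right) \frac{1}{3}}{8} = \left(- \frac{1}{8}\right) \left(-8\right) = 1$)
$\frac{\left(N + s\right)^{2}}{6579} = \frac{\left(1 + 1\right)^{2}}{6579} = 2^{2} \cdot \frac{1}{6579} = 4 \cdot \frac{1}{6579} = \frac{4}{6579}$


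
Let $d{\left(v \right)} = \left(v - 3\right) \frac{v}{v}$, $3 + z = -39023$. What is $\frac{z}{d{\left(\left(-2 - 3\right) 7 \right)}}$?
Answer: $1027$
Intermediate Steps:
$z = -39026$ ($z = -3 - 39023 = -39026$)
$d{\left(v \right)} = -3 + v$ ($d{\left(v \right)} = \left(-3 + v\right) 1 = -3 + v$)
$\frac{z}{d{\left(\left(-2 - 3\right) 7 \right)}} = - \frac{39026}{-3 + \left(-2 - 3\right) 7} = - \frac{39026}{-3 - 35} = - \frac{39026}{-38} = \left(-39026\right) \left(- \frac{1}{38}\right) = 1027$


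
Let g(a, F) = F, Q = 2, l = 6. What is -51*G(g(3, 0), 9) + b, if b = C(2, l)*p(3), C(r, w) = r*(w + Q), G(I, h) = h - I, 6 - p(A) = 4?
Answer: -427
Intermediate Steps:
p(A) = 2 (p(A) = 6 - 1*4 = 6 - 4 = 2)
C(r, w) = r*(2 + w) (C(r, w) = r*(w + 2) = r*(2 + w))
b = 32 (b = (2*(2 + 6))*2 = (2*8)*2 = 16*2 = 32)
-51*G(g(3, 0), 9) + b = -51*(9 - 1*0) + 32 = -51*(9 + 0) + 32 = -51*9 + 32 = -459 + 32 = -427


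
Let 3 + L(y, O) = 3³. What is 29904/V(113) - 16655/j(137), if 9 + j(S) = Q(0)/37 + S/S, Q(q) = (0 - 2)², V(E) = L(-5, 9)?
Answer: 980067/292 ≈ 3356.4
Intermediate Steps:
L(y, O) = 24 (L(y, O) = -3 + 3³ = -3 + 27 = 24)
V(E) = 24
Q(q) = 4 (Q(q) = (-2)² = 4)
j(S) = -292/37 (j(S) = -9 + (4/37 + S/S) = -9 + (4*(1/37) + 1) = -9 + (4/37 + 1) = -9 + 41/37 = -292/37)
29904/V(113) - 16655/j(137) = 29904/24 - 16655/(-292/37) = 29904*(1/24) - 16655*(-37/292) = 1246 + 616235/292 = 980067/292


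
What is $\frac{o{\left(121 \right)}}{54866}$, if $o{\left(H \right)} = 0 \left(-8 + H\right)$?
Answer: $0$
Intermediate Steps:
$o{\left(H \right)} = 0$
$\frac{o{\left(121 \right)}}{54866} = \frac{0}{54866} = 0 \cdot \frac{1}{54866} = 0$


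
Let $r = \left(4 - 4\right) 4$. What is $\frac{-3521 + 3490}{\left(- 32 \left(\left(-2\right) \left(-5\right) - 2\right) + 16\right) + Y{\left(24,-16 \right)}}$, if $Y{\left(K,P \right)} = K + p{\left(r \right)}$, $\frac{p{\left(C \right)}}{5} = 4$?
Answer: $\frac{31}{196} \approx 0.15816$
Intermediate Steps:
$r = 0$ ($r = 0 \cdot 4 = 0$)
$p{\left(C \right)} = 20$ ($p{\left(C \right)} = 5 \cdot 4 = 20$)
$Y{\left(K,P \right)} = 20 + K$ ($Y{\left(K,P \right)} = K + 20 = 20 + K$)
$\frac{-3521 + 3490}{\left(- 32 \left(\left(-2\right) \left(-5\right) - 2\right) + 16\right) + Y{\left(24,-16 \right)}} = \frac{-3521 + 3490}{\left(- 32 \left(\left(-2\right) \left(-5\right) - 2\right) + 16\right) + \left(20 + 24\right)} = - \frac{31}{\left(- 32 \left(10 - 2\right) + 16\right) + 44} = - \frac{31}{\left(\left(-32\right) 8 + 16\right) + 44} = - \frac{31}{\left(-256 + 16\right) + 44} = - \frac{31}{-240 + 44} = - \frac{31}{-196} = \left(-31\right) \left(- \frac{1}{196}\right) = \frac{31}{196}$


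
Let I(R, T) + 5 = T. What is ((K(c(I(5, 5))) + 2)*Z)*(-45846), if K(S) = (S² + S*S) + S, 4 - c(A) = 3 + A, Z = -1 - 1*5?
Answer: 1375380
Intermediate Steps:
I(R, T) = -5 + T
Z = -6 (Z = -1 - 5 = -6)
c(A) = 1 - A (c(A) = 4 - (3 + A) = 4 + (-3 - A) = 1 - A)
K(S) = S + 2*S² (K(S) = (S² + S²) + S = 2*S² + S = S + 2*S²)
((K(c(I(5, 5))) + 2)*Z)*(-45846) = (((1 - (-5 + 5))*(1 + 2*(1 - (-5 + 5))) + 2)*(-6))*(-45846) = (((1 - 1*0)*(1 + 2*(1 - 1*0)) + 2)*(-6))*(-45846) = (((1 + 0)*(1 + 2*(1 + 0)) + 2)*(-6))*(-45846) = ((1*(1 + 2*1) + 2)*(-6))*(-45846) = ((1*(1 + 2) + 2)*(-6))*(-45846) = ((1*3 + 2)*(-6))*(-45846) = ((3 + 2)*(-6))*(-45846) = (5*(-6))*(-45846) = -30*(-45846) = 1375380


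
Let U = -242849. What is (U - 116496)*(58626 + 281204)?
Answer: -122116211350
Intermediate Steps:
(U - 116496)*(58626 + 281204) = (-242849 - 116496)*(58626 + 281204) = -359345*339830 = -122116211350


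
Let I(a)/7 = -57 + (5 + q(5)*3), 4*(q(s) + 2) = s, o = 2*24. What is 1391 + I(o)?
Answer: 4045/4 ≈ 1011.3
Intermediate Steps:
o = 48
q(s) = -2 + s/4
I(a) = -1519/4 (I(a) = 7*(-57 + (5 + (-2 + (¼)*5)*3)) = 7*(-57 + (5 + (-2 + 5/4)*3)) = 7*(-57 + (5 - ¾*3)) = 7*(-57 + (5 - 9/4)) = 7*(-57 + 11/4) = 7*(-217/4) = -1519/4)
1391 + I(o) = 1391 - 1519/4 = 4045/4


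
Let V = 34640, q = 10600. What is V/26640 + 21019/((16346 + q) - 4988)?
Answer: 16507141/7312014 ≈ 2.2575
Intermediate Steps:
V/26640 + 21019/((16346 + q) - 4988) = 34640/26640 + 21019/((16346 + 10600) - 4988) = 34640*(1/26640) + 21019/(26946 - 4988) = 433/333 + 21019/21958 = 16507141/7312014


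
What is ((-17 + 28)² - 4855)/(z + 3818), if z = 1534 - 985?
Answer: -4734/4367 ≈ -1.0840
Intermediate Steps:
z = 549
((-17 + 28)² - 4855)/(z + 3818) = ((-17 + 28)² - 4855)/(549 + 3818) = (11² - 4855)/4367 = (121 - 4855)*(1/4367) = -4734*1/4367 = -4734/4367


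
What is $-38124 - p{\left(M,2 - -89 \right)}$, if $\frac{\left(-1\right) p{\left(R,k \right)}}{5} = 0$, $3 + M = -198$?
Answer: $-38124$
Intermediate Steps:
$M = -201$ ($M = -3 - 198 = -201$)
$p{\left(R,k \right)} = 0$ ($p{\left(R,k \right)} = \left(-5\right) 0 = 0$)
$-38124 - p{\left(M,2 - -89 \right)} = -38124 - 0 = -38124 + 0 = -38124$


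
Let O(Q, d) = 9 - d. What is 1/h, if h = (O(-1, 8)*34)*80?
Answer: 1/2720 ≈ 0.00036765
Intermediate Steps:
h = 2720 (h = ((9 - 1*8)*34)*80 = ((9 - 8)*34)*80 = (1*34)*80 = 34*80 = 2720)
1/h = 1/2720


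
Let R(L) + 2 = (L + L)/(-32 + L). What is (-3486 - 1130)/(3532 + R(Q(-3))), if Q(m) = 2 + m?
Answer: -38082/29123 ≈ -1.3076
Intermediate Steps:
R(L) = -2 + 2*L/(-32 + L) (R(L) = -2 + (L + L)/(-32 + L) = -2 + (2*L)/(-32 + L) = -2 + 2*L/(-32 + L))
(-3486 - 1130)/(3532 + R(Q(-3))) = (-3486 - 1130)/(3532 + 64/(-32 + (2 - 3))) = -4616/(3532 + 64/(-32 - 1)) = -4616/(3532 + 64/(-33)) = -4616/(3532 + 64*(-1/33)) = -4616/(3532 - 64/33) = -4616/116492/33 = -4616*33/116492 = -38082/29123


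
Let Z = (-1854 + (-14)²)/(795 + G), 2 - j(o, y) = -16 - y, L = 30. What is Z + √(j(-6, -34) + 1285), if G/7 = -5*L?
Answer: 1658/255 + 3*√141 ≈ 42.125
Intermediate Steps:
G = -1050 (G = 7*(-5*30) = 7*(-150) = -1050)
j(o, y) = 18 + y (j(o, y) = 2 - (-16 - y) = 2 + (16 + y) = 18 + y)
Z = 1658/255 (Z = (-1854 + (-14)²)/(795 - 1050) = (-1854 + 196)/(-255) = -1658*(-1/255) = 1658/255 ≈ 6.5020)
Z + √(j(-6, -34) + 1285) = 1658/255 + √((18 - 34) + 1285) = 1658/255 + √(-16 + 1285) = 1658/255 + √1269 = 1658/255 + 3*√141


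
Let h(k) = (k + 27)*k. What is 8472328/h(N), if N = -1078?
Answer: 4236164/566489 ≈ 7.4779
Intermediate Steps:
h(k) = k*(27 + k) (h(k) = (27 + k)*k = k*(27 + k))
8472328/h(N) = 8472328/((-1078*(27 - 1078))) = 8472328/((-1078*(-1051))) = 8472328/1132978 = 8472328*(1/1132978) = 4236164/566489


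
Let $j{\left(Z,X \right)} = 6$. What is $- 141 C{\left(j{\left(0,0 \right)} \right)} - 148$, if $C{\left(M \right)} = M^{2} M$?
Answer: $-30604$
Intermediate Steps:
$C{\left(M \right)} = M^{3}$
$- 141 C{\left(j{\left(0,0 \right)} \right)} - 148 = - 141 \cdot 6^{3} - 148 = \left(-141\right) 216 - 148 = -30456 - 148 = -30604$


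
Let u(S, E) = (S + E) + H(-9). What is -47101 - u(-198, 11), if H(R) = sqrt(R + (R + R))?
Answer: -46914 - 3*I*sqrt(3) ≈ -46914.0 - 5.1962*I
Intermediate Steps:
H(R) = sqrt(3)*sqrt(R) (H(R) = sqrt(R + 2*R) = sqrt(3*R) = sqrt(3)*sqrt(R))
u(S, E) = E + S + 3*I*sqrt(3) (u(S, E) = (S + E) + sqrt(3)*sqrt(-9) = (E + S) + sqrt(3)*(3*I) = (E + S) + 3*I*sqrt(3) = E + S + 3*I*sqrt(3))
-47101 - u(-198, 11) = -47101 - (11 - 198 + 3*I*sqrt(3)) = -47101 - (-187 + 3*I*sqrt(3)) = -47101 + (187 - 3*I*sqrt(3)) = -46914 - 3*I*sqrt(3)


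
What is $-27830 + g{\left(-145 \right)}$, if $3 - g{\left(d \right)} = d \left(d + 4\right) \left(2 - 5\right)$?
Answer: $33508$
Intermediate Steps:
$g{\left(d \right)} = 3 + 3 d \left(4 + d\right)$ ($g{\left(d \right)} = 3 - d \left(d + 4\right) \left(2 - 5\right) = 3 - d \left(4 + d\right) \left(-3\right) = 3 - - 3 d \left(4 + d\right) = 3 + 3 d \left(4 + d\right)$)
$-27830 + g{\left(-145 \right)} = -27830 + \left(3 + 3 \left(-145\right)^{2} + 12 \left(-145\right)\right) = -27830 + \left(3 + 3 \cdot 21025 - 1740\right) = -27830 + \left(3 + 63075 - 1740\right) = -27830 + 61338 = 33508$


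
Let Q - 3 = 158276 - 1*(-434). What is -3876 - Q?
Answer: -162589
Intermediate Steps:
Q = 158713 (Q = 3 + (158276 - 1*(-434)) = 3 + (158276 + 434) = 3 + 158710 = 158713)
-3876 - Q = -3876 - 1*158713 = -3876 - 158713 = -162589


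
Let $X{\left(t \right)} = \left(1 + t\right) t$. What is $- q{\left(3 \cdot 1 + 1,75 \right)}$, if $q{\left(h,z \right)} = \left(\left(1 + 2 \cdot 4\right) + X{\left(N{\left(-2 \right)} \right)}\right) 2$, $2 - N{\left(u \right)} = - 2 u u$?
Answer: $-238$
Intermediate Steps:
$N{\left(u \right)} = 2 + 2 u^{2}$ ($N{\left(u \right)} = 2 - - 2 u u = 2 - - 2 u^{2} = 2 + 2 u^{2}$)
$X{\left(t \right)} = t \left(1 + t\right)$
$q{\left(h,z \right)} = 238$ ($q{\left(h,z \right)} = \left(\left(1 + 2 \cdot 4\right) + \left(2 + 2 \left(-2\right)^{2}\right) \left(1 + \left(2 + 2 \left(-2\right)^{2}\right)\right)\right) 2 = \left(\left(1 + 8\right) + \left(2 + 2 \cdot 4\right) \left(1 + \left(2 + 2 \cdot 4\right)\right)\right) 2 = \left(9 + \left(2 + 8\right) \left(1 + \left(2 + 8\right)\right)\right) 2 = \left(9 + 10 \left(1 + 10\right)\right) 2 = \left(9 + 10 \cdot 11\right) 2 = \left(9 + 110\right) 2 = 119 \cdot 2 = 238$)
$- q{\left(3 \cdot 1 + 1,75 \right)} = \left(-1\right) 238 = -238$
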